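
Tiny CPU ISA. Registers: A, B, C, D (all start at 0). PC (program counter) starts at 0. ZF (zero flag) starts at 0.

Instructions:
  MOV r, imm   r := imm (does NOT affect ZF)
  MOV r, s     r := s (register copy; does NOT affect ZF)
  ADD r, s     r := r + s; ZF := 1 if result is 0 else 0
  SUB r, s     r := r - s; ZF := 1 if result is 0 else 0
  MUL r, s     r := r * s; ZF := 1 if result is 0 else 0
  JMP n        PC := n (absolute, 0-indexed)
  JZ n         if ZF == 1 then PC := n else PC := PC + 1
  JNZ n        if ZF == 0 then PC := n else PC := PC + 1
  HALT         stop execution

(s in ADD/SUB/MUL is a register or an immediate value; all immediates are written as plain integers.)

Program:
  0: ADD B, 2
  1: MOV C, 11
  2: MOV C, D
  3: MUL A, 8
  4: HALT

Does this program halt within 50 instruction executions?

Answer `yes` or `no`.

Answer: yes

Derivation:
Step 1: PC=0 exec 'ADD B, 2'. After: A=0 B=2 C=0 D=0 ZF=0 PC=1
Step 2: PC=1 exec 'MOV C, 11'. After: A=0 B=2 C=11 D=0 ZF=0 PC=2
Step 3: PC=2 exec 'MOV C, D'. After: A=0 B=2 C=0 D=0 ZF=0 PC=3
Step 4: PC=3 exec 'MUL A, 8'. After: A=0 B=2 C=0 D=0 ZF=1 PC=4
Step 5: PC=4 exec 'HALT'. After: A=0 B=2 C=0 D=0 ZF=1 PC=4 HALTED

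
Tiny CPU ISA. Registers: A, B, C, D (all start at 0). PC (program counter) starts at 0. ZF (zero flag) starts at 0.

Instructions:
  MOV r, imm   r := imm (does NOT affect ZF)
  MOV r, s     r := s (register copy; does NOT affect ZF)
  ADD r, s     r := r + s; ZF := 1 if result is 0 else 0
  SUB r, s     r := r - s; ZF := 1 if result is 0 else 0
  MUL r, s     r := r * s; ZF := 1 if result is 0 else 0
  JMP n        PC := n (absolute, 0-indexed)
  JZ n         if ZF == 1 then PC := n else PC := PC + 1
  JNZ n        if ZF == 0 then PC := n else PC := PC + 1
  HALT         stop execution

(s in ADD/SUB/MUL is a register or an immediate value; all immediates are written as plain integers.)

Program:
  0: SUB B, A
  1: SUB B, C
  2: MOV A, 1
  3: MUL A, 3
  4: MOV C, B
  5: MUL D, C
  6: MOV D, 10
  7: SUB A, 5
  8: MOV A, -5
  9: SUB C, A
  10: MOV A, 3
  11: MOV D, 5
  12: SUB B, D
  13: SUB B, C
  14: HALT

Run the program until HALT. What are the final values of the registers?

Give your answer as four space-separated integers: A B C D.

Answer: 3 -10 5 5

Derivation:
Step 1: PC=0 exec 'SUB B, A'. After: A=0 B=0 C=0 D=0 ZF=1 PC=1
Step 2: PC=1 exec 'SUB B, C'. After: A=0 B=0 C=0 D=0 ZF=1 PC=2
Step 3: PC=2 exec 'MOV A, 1'. After: A=1 B=0 C=0 D=0 ZF=1 PC=3
Step 4: PC=3 exec 'MUL A, 3'. After: A=3 B=0 C=0 D=0 ZF=0 PC=4
Step 5: PC=4 exec 'MOV C, B'. After: A=3 B=0 C=0 D=0 ZF=0 PC=5
Step 6: PC=5 exec 'MUL D, C'. After: A=3 B=0 C=0 D=0 ZF=1 PC=6
Step 7: PC=6 exec 'MOV D, 10'. After: A=3 B=0 C=0 D=10 ZF=1 PC=7
Step 8: PC=7 exec 'SUB A, 5'. After: A=-2 B=0 C=0 D=10 ZF=0 PC=8
Step 9: PC=8 exec 'MOV A, -5'. After: A=-5 B=0 C=0 D=10 ZF=0 PC=9
Step 10: PC=9 exec 'SUB C, A'. After: A=-5 B=0 C=5 D=10 ZF=0 PC=10
Step 11: PC=10 exec 'MOV A, 3'. After: A=3 B=0 C=5 D=10 ZF=0 PC=11
Step 12: PC=11 exec 'MOV D, 5'. After: A=3 B=0 C=5 D=5 ZF=0 PC=12
Step 13: PC=12 exec 'SUB B, D'. After: A=3 B=-5 C=5 D=5 ZF=0 PC=13
Step 14: PC=13 exec 'SUB B, C'. After: A=3 B=-10 C=5 D=5 ZF=0 PC=14
Step 15: PC=14 exec 'HALT'. After: A=3 B=-10 C=5 D=5 ZF=0 PC=14 HALTED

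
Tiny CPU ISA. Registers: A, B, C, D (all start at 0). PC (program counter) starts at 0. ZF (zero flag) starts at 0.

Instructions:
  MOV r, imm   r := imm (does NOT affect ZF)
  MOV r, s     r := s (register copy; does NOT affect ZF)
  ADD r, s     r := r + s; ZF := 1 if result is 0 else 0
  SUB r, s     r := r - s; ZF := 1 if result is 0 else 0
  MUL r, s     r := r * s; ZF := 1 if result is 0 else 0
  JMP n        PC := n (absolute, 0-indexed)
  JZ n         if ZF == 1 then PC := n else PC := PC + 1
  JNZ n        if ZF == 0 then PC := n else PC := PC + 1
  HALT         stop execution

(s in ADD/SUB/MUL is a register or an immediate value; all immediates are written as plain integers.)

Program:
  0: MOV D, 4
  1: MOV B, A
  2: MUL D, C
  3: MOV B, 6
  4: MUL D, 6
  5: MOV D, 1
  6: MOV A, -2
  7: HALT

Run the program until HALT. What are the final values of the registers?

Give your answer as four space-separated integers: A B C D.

Step 1: PC=0 exec 'MOV D, 4'. After: A=0 B=0 C=0 D=4 ZF=0 PC=1
Step 2: PC=1 exec 'MOV B, A'. After: A=0 B=0 C=0 D=4 ZF=0 PC=2
Step 3: PC=2 exec 'MUL D, C'. After: A=0 B=0 C=0 D=0 ZF=1 PC=3
Step 4: PC=3 exec 'MOV B, 6'. After: A=0 B=6 C=0 D=0 ZF=1 PC=4
Step 5: PC=4 exec 'MUL D, 6'. After: A=0 B=6 C=0 D=0 ZF=1 PC=5
Step 6: PC=5 exec 'MOV D, 1'. After: A=0 B=6 C=0 D=1 ZF=1 PC=6
Step 7: PC=6 exec 'MOV A, -2'. After: A=-2 B=6 C=0 D=1 ZF=1 PC=7
Step 8: PC=7 exec 'HALT'. After: A=-2 B=6 C=0 D=1 ZF=1 PC=7 HALTED

Answer: -2 6 0 1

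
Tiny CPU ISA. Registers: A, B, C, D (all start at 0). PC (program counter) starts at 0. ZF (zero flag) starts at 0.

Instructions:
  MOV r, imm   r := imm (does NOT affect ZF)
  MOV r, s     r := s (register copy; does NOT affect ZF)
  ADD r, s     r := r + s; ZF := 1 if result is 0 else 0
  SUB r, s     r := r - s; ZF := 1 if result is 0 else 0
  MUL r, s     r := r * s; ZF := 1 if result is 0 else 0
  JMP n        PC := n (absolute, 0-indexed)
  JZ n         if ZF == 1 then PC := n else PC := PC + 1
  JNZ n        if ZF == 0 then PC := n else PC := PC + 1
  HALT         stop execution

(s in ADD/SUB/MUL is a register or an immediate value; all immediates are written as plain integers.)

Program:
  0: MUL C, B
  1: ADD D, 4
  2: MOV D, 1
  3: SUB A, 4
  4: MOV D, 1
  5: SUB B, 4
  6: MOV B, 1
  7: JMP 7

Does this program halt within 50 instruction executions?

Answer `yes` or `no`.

Answer: no

Derivation:
Step 1: PC=0 exec 'MUL C, B'. After: A=0 B=0 C=0 D=0 ZF=1 PC=1
Step 2: PC=1 exec 'ADD D, 4'. After: A=0 B=0 C=0 D=4 ZF=0 PC=2
Step 3: PC=2 exec 'MOV D, 1'. After: A=0 B=0 C=0 D=1 ZF=0 PC=3
Step 4: PC=3 exec 'SUB A, 4'. After: A=-4 B=0 C=0 D=1 ZF=0 PC=4
Step 5: PC=4 exec 'MOV D, 1'. After: A=-4 B=0 C=0 D=1 ZF=0 PC=5
Step 6: PC=5 exec 'SUB B, 4'. After: A=-4 B=-4 C=0 D=1 ZF=0 PC=6
Step 7: PC=6 exec 'MOV B, 1'. After: A=-4 B=1 C=0 D=1 ZF=0 PC=7
Step 8: PC=7 exec 'JMP 7'. After: A=-4 B=1 C=0 D=1 ZF=0 PC=7
State after step 8 equals state after step 7: the program is in a cycle of length 1 and will never halt.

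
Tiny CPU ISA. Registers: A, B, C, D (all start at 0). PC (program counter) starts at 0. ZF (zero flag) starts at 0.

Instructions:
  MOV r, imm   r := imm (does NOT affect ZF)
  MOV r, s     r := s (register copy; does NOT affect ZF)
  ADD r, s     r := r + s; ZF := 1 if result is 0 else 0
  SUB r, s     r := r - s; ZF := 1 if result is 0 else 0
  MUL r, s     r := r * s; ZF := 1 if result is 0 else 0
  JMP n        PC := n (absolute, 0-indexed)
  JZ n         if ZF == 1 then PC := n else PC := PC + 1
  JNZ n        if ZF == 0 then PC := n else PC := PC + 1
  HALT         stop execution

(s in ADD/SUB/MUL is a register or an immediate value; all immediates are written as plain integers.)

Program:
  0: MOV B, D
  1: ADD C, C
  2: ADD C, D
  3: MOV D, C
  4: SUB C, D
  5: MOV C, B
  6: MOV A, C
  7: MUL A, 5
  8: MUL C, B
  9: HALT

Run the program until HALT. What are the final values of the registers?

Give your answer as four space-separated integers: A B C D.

Step 1: PC=0 exec 'MOV B, D'. After: A=0 B=0 C=0 D=0 ZF=0 PC=1
Step 2: PC=1 exec 'ADD C, C'. After: A=0 B=0 C=0 D=0 ZF=1 PC=2
Step 3: PC=2 exec 'ADD C, D'. After: A=0 B=0 C=0 D=0 ZF=1 PC=3
Step 4: PC=3 exec 'MOV D, C'. After: A=0 B=0 C=0 D=0 ZF=1 PC=4
Step 5: PC=4 exec 'SUB C, D'. After: A=0 B=0 C=0 D=0 ZF=1 PC=5
Step 6: PC=5 exec 'MOV C, B'. After: A=0 B=0 C=0 D=0 ZF=1 PC=6
Step 7: PC=6 exec 'MOV A, C'. After: A=0 B=0 C=0 D=0 ZF=1 PC=7
Step 8: PC=7 exec 'MUL A, 5'. After: A=0 B=0 C=0 D=0 ZF=1 PC=8
Step 9: PC=8 exec 'MUL C, B'. After: A=0 B=0 C=0 D=0 ZF=1 PC=9
Step 10: PC=9 exec 'HALT'. After: A=0 B=0 C=0 D=0 ZF=1 PC=9 HALTED

Answer: 0 0 0 0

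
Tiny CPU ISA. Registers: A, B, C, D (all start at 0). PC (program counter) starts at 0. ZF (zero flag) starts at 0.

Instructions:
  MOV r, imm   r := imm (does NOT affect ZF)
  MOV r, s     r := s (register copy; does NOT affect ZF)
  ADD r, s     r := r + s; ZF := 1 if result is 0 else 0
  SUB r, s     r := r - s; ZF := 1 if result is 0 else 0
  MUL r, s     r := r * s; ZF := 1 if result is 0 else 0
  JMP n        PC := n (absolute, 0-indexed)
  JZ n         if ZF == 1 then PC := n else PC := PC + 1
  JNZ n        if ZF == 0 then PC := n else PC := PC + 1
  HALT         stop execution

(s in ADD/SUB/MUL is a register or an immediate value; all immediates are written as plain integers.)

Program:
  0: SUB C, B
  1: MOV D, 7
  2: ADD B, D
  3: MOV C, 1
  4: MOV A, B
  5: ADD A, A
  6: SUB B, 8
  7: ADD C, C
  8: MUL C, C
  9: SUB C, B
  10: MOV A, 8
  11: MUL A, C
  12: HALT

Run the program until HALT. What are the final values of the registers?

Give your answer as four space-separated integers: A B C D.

Step 1: PC=0 exec 'SUB C, B'. After: A=0 B=0 C=0 D=0 ZF=1 PC=1
Step 2: PC=1 exec 'MOV D, 7'. After: A=0 B=0 C=0 D=7 ZF=1 PC=2
Step 3: PC=2 exec 'ADD B, D'. After: A=0 B=7 C=0 D=7 ZF=0 PC=3
Step 4: PC=3 exec 'MOV C, 1'. After: A=0 B=7 C=1 D=7 ZF=0 PC=4
Step 5: PC=4 exec 'MOV A, B'. After: A=7 B=7 C=1 D=7 ZF=0 PC=5
Step 6: PC=5 exec 'ADD A, A'. After: A=14 B=7 C=1 D=7 ZF=0 PC=6
Step 7: PC=6 exec 'SUB B, 8'. After: A=14 B=-1 C=1 D=7 ZF=0 PC=7
Step 8: PC=7 exec 'ADD C, C'. After: A=14 B=-1 C=2 D=7 ZF=0 PC=8
Step 9: PC=8 exec 'MUL C, C'. After: A=14 B=-1 C=4 D=7 ZF=0 PC=9
Step 10: PC=9 exec 'SUB C, B'. After: A=14 B=-1 C=5 D=7 ZF=0 PC=10
Step 11: PC=10 exec 'MOV A, 8'. After: A=8 B=-1 C=5 D=7 ZF=0 PC=11
Step 12: PC=11 exec 'MUL A, C'. After: A=40 B=-1 C=5 D=7 ZF=0 PC=12
Step 13: PC=12 exec 'HALT'. After: A=40 B=-1 C=5 D=7 ZF=0 PC=12 HALTED

Answer: 40 -1 5 7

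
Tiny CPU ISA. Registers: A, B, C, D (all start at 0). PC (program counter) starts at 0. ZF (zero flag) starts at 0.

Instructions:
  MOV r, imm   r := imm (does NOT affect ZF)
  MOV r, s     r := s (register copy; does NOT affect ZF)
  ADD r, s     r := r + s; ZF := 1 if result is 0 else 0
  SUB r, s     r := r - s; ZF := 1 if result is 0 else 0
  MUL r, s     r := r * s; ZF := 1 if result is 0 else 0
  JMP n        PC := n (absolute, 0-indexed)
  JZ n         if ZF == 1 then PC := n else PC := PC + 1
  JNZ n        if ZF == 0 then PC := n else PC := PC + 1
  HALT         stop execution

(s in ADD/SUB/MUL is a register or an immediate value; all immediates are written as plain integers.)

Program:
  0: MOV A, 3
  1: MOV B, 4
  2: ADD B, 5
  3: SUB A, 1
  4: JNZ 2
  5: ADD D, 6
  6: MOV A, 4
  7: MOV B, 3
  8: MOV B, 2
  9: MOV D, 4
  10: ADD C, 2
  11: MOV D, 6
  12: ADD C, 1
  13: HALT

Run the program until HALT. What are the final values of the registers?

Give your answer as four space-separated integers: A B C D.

Step 1: PC=0 exec 'MOV A, 3'. After: A=3 B=0 C=0 D=0 ZF=0 PC=1
Step 2: PC=1 exec 'MOV B, 4'. After: A=3 B=4 C=0 D=0 ZF=0 PC=2
Step 3: PC=2 exec 'ADD B, 5'. After: A=3 B=9 C=0 D=0 ZF=0 PC=3
Step 4: PC=3 exec 'SUB A, 1'. After: A=2 B=9 C=0 D=0 ZF=0 PC=4
Step 5: PC=4 exec 'JNZ 2'. After: A=2 B=9 C=0 D=0 ZF=0 PC=2
Step 6: PC=2 exec 'ADD B, 5'. After: A=2 B=14 C=0 D=0 ZF=0 PC=3
Step 7: PC=3 exec 'SUB A, 1'. After: A=1 B=14 C=0 D=0 ZF=0 PC=4
Step 8: PC=4 exec 'JNZ 2'. After: A=1 B=14 C=0 D=0 ZF=0 PC=2
Step 9: PC=2 exec 'ADD B, 5'. After: A=1 B=19 C=0 D=0 ZF=0 PC=3
Step 10: PC=3 exec 'SUB A, 1'. After: A=0 B=19 C=0 D=0 ZF=1 PC=4
Step 11: PC=4 exec 'JNZ 2'. After: A=0 B=19 C=0 D=0 ZF=1 PC=5
Step 12: PC=5 exec 'ADD D, 6'. After: A=0 B=19 C=0 D=6 ZF=0 PC=6
Step 13: PC=6 exec 'MOV A, 4'. After: A=4 B=19 C=0 D=6 ZF=0 PC=7
Step 14: PC=7 exec 'MOV B, 3'. After: A=4 B=3 C=0 D=6 ZF=0 PC=8
Step 15: PC=8 exec 'MOV B, 2'. After: A=4 B=2 C=0 D=6 ZF=0 PC=9
Step 16: PC=9 exec 'MOV D, 4'. After: A=4 B=2 C=0 D=4 ZF=0 PC=10
Step 17: PC=10 exec 'ADD C, 2'. After: A=4 B=2 C=2 D=4 ZF=0 PC=11
Step 18: PC=11 exec 'MOV D, 6'. After: A=4 B=2 C=2 D=6 ZF=0 PC=12
Step 19: PC=12 exec 'ADD C, 1'. After: A=4 B=2 C=3 D=6 ZF=0 PC=13
Step 20: PC=13 exec 'HALT'. After: A=4 B=2 C=3 D=6 ZF=0 PC=13 HALTED

Answer: 4 2 3 6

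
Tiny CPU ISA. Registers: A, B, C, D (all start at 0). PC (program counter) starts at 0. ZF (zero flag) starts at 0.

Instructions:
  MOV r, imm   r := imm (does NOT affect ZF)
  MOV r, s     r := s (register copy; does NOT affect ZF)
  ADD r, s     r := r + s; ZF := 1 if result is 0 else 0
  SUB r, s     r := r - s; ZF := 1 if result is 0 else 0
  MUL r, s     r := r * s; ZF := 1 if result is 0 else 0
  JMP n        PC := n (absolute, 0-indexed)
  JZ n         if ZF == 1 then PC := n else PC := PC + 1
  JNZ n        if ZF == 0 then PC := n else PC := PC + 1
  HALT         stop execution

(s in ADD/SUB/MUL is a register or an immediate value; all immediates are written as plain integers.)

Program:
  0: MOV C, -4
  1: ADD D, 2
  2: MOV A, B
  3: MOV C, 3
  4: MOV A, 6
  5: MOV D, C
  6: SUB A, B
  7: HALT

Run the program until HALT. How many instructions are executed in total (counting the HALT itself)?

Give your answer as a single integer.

Step 1: PC=0 exec 'MOV C, -4'. After: A=0 B=0 C=-4 D=0 ZF=0 PC=1
Step 2: PC=1 exec 'ADD D, 2'. After: A=0 B=0 C=-4 D=2 ZF=0 PC=2
Step 3: PC=2 exec 'MOV A, B'. After: A=0 B=0 C=-4 D=2 ZF=0 PC=3
Step 4: PC=3 exec 'MOV C, 3'. After: A=0 B=0 C=3 D=2 ZF=0 PC=4
Step 5: PC=4 exec 'MOV A, 6'. After: A=6 B=0 C=3 D=2 ZF=0 PC=5
Step 6: PC=5 exec 'MOV D, C'. After: A=6 B=0 C=3 D=3 ZF=0 PC=6
Step 7: PC=6 exec 'SUB A, B'. After: A=6 B=0 C=3 D=3 ZF=0 PC=7
Step 8: PC=7 exec 'HALT'. After: A=6 B=0 C=3 D=3 ZF=0 PC=7 HALTED
Total instructions executed: 8

Answer: 8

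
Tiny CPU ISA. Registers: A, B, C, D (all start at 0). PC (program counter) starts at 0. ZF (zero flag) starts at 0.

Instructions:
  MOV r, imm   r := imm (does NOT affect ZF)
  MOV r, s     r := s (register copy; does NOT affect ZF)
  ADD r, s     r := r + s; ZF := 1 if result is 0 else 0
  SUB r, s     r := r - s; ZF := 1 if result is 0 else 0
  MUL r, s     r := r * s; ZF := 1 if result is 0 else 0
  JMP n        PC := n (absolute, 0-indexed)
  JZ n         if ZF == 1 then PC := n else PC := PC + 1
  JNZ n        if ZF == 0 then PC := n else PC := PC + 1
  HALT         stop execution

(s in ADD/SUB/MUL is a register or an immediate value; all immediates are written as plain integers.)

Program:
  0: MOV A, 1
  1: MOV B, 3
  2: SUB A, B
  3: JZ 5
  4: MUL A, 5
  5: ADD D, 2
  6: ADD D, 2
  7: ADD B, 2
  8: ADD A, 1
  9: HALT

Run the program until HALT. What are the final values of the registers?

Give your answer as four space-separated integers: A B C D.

Answer: -9 5 0 4

Derivation:
Step 1: PC=0 exec 'MOV A, 1'. After: A=1 B=0 C=0 D=0 ZF=0 PC=1
Step 2: PC=1 exec 'MOV B, 3'. After: A=1 B=3 C=0 D=0 ZF=0 PC=2
Step 3: PC=2 exec 'SUB A, B'. After: A=-2 B=3 C=0 D=0 ZF=0 PC=3
Step 4: PC=3 exec 'JZ 5'. After: A=-2 B=3 C=0 D=0 ZF=0 PC=4
Step 5: PC=4 exec 'MUL A, 5'. After: A=-10 B=3 C=0 D=0 ZF=0 PC=5
Step 6: PC=5 exec 'ADD D, 2'. After: A=-10 B=3 C=0 D=2 ZF=0 PC=6
Step 7: PC=6 exec 'ADD D, 2'. After: A=-10 B=3 C=0 D=4 ZF=0 PC=7
Step 8: PC=7 exec 'ADD B, 2'. After: A=-10 B=5 C=0 D=4 ZF=0 PC=8
Step 9: PC=8 exec 'ADD A, 1'. After: A=-9 B=5 C=0 D=4 ZF=0 PC=9
Step 10: PC=9 exec 'HALT'. After: A=-9 B=5 C=0 D=4 ZF=0 PC=9 HALTED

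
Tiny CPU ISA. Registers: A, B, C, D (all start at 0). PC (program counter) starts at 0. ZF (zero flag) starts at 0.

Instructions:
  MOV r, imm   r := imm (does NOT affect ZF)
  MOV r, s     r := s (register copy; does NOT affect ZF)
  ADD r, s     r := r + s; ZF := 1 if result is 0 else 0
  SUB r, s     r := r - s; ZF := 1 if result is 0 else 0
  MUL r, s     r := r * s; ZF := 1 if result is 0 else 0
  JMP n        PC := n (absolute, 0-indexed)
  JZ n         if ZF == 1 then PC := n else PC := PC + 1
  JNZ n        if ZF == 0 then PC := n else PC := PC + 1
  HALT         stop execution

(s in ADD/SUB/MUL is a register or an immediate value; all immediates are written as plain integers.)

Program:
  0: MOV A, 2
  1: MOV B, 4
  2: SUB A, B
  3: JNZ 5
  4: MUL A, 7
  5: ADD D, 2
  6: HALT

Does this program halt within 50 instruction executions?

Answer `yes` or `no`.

Step 1: PC=0 exec 'MOV A, 2'. After: A=2 B=0 C=0 D=0 ZF=0 PC=1
Step 2: PC=1 exec 'MOV B, 4'. After: A=2 B=4 C=0 D=0 ZF=0 PC=2
Step 3: PC=2 exec 'SUB A, B'. After: A=-2 B=4 C=0 D=0 ZF=0 PC=3
Step 4: PC=3 exec 'JNZ 5'. After: A=-2 B=4 C=0 D=0 ZF=0 PC=5
Step 5: PC=5 exec 'ADD D, 2'. After: A=-2 B=4 C=0 D=2 ZF=0 PC=6
Step 6: PC=6 exec 'HALT'. After: A=-2 B=4 C=0 D=2 ZF=0 PC=6 HALTED

Answer: yes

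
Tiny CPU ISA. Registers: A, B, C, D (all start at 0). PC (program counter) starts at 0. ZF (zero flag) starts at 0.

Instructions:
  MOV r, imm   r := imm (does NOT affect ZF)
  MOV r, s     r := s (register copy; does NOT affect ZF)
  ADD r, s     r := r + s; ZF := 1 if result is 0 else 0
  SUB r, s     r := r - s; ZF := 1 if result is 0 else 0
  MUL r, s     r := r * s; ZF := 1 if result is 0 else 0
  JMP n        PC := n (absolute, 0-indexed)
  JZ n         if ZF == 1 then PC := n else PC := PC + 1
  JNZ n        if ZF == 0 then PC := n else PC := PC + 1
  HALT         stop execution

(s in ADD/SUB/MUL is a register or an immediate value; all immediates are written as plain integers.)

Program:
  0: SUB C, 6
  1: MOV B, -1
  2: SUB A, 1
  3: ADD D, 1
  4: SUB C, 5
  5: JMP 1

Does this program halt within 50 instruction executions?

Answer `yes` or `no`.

Step 1: PC=0 exec 'SUB C, 6'. After: A=0 B=0 C=-6 D=0 ZF=0 PC=1
Step 2: PC=1 exec 'MOV B, -1'. After: A=0 B=-1 C=-6 D=0 ZF=0 PC=2
Step 3: PC=2 exec 'SUB A, 1'. After: A=-1 B=-1 C=-6 D=0 ZF=0 PC=3
Step 4: PC=3 exec 'ADD D, 1'. After: A=-1 B=-1 C=-6 D=1 ZF=0 PC=4
Step 5: PC=4 exec 'SUB C, 5'. After: A=-1 B=-1 C=-11 D=1 ZF=0 PC=5
Step 6: PC=5 exec 'JMP 1'. After: A=-1 B=-1 C=-11 D=1 ZF=0 PC=1
Step 7: PC=1 exec 'MOV B, -1'. After: A=-1 B=-1 C=-11 D=1 ZF=0 PC=2
Step 8: PC=2 exec 'SUB A, 1'. After: A=-2 B=-1 C=-11 D=1 ZF=0 PC=3
Step 9: PC=3 exec 'ADD D, 1'. After: A=-2 B=-1 C=-11 D=2 ZF=0 PC=4
Step 10: PC=4 exec 'SUB C, 5'. After: A=-2 B=-1 C=-16 D=2 ZF=0 PC=5
Step 11: PC=5 exec 'JMP 1'. After: A=-2 B=-1 C=-16 D=2 ZF=0 PC=1
Step 12: PC=1 exec 'MOV B, -1'. After: A=-2 B=-1 C=-16 D=2 ZF=0 PC=2
Step 13: PC=2 exec 'SUB A, 1'. After: A=-3 B=-1 C=-16 D=2 ZF=0 PC=3
Step 14: PC=3 exec 'ADD D, 1'. After: A=-3 B=-1 C=-16 D=3 ZF=0 PC=4
Step 15: PC=4 exec 'SUB C, 5'. After: A=-3 B=-1 C=-21 D=3 ZF=0 PC=5
After 50 steps: not halted. PC revisits the same instructions with no path to HALT; will never halt.

Answer: no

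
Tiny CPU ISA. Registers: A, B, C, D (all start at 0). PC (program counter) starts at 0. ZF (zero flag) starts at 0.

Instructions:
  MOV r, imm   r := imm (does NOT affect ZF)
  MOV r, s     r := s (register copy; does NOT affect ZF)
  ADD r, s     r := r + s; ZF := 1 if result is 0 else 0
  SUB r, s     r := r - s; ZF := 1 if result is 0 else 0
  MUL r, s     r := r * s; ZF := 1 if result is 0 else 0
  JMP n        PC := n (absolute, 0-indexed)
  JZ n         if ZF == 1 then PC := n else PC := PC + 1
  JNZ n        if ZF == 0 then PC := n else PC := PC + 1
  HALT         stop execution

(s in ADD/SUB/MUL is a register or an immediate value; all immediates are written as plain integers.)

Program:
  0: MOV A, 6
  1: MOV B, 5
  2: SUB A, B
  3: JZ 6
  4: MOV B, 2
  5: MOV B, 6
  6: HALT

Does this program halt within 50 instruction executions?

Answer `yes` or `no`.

Step 1: PC=0 exec 'MOV A, 6'. After: A=6 B=0 C=0 D=0 ZF=0 PC=1
Step 2: PC=1 exec 'MOV B, 5'. After: A=6 B=5 C=0 D=0 ZF=0 PC=2
Step 3: PC=2 exec 'SUB A, B'. After: A=1 B=5 C=0 D=0 ZF=0 PC=3
Step 4: PC=3 exec 'JZ 6'. After: A=1 B=5 C=0 D=0 ZF=0 PC=4
Step 5: PC=4 exec 'MOV B, 2'. After: A=1 B=2 C=0 D=0 ZF=0 PC=5
Step 6: PC=5 exec 'MOV B, 6'. After: A=1 B=6 C=0 D=0 ZF=0 PC=6
Step 7: PC=6 exec 'HALT'. After: A=1 B=6 C=0 D=0 ZF=0 PC=6 HALTED

Answer: yes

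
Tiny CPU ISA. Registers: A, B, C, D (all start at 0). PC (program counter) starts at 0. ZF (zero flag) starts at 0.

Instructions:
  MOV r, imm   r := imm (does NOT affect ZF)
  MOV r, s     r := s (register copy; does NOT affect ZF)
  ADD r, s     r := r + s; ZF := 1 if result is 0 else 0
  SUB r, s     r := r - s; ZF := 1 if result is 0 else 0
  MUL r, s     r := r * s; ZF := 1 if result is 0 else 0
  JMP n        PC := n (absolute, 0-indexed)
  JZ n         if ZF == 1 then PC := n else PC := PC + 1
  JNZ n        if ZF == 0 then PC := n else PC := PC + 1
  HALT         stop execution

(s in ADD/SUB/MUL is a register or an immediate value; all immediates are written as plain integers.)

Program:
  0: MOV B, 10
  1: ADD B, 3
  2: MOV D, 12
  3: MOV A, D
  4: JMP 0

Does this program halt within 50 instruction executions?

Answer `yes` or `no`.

Answer: no

Derivation:
Step 1: PC=0 exec 'MOV B, 10'. After: A=0 B=10 C=0 D=0 ZF=0 PC=1
Step 2: PC=1 exec 'ADD B, 3'. After: A=0 B=13 C=0 D=0 ZF=0 PC=2
Step 3: PC=2 exec 'MOV D, 12'. After: A=0 B=13 C=0 D=12 ZF=0 PC=3
Step 4: PC=3 exec 'MOV A, D'. After: A=12 B=13 C=0 D=12 ZF=0 PC=4
Step 5: PC=4 exec 'JMP 0'. After: A=12 B=13 C=0 D=12 ZF=0 PC=0
Step 6: PC=0 exec 'MOV B, 10'. After: A=12 B=10 C=0 D=12 ZF=0 PC=1
Step 7: PC=1 exec 'ADD B, 3'. After: A=12 B=13 C=0 D=12 ZF=0 PC=2
Step 8: PC=2 exec 'MOV D, 12'. After: A=12 B=13 C=0 D=12 ZF=0 PC=3
Step 9: PC=3 exec 'MOV A, D'. After: A=12 B=13 C=0 D=12 ZF=0 PC=4
State after step 9 equals state after step 4: the program is in a cycle of length 5 and will never halt.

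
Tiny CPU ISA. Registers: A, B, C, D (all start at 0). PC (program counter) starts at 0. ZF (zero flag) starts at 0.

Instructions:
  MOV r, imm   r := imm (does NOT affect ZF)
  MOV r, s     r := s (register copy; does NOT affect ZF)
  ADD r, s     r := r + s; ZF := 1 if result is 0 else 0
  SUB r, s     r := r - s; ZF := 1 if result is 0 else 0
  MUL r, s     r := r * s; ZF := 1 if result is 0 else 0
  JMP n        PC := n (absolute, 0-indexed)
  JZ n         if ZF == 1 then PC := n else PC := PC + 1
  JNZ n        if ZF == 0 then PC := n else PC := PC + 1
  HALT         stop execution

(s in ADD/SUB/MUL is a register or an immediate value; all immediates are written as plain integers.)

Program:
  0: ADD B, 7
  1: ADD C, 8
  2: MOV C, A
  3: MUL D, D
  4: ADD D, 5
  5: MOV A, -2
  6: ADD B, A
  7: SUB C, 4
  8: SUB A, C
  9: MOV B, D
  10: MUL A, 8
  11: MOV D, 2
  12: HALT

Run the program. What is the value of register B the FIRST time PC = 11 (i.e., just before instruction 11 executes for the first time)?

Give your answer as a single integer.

Step 1: PC=0 exec 'ADD B, 7'. After: A=0 B=7 C=0 D=0 ZF=0 PC=1
Step 2: PC=1 exec 'ADD C, 8'. After: A=0 B=7 C=8 D=0 ZF=0 PC=2
Step 3: PC=2 exec 'MOV C, A'. After: A=0 B=7 C=0 D=0 ZF=0 PC=3
Step 4: PC=3 exec 'MUL D, D'. After: A=0 B=7 C=0 D=0 ZF=1 PC=4
Step 5: PC=4 exec 'ADD D, 5'. After: A=0 B=7 C=0 D=5 ZF=0 PC=5
Step 6: PC=5 exec 'MOV A, -2'. After: A=-2 B=7 C=0 D=5 ZF=0 PC=6
Step 7: PC=6 exec 'ADD B, A'. After: A=-2 B=5 C=0 D=5 ZF=0 PC=7
Step 8: PC=7 exec 'SUB C, 4'. After: A=-2 B=5 C=-4 D=5 ZF=0 PC=8
Step 9: PC=8 exec 'SUB A, C'. After: A=2 B=5 C=-4 D=5 ZF=0 PC=9
Step 10: PC=9 exec 'MOV B, D'. After: A=2 B=5 C=-4 D=5 ZF=0 PC=10
Step 11: PC=10 exec 'MUL A, 8'. After: A=16 B=5 C=-4 D=5 ZF=0 PC=11
First time PC=11: B=5

5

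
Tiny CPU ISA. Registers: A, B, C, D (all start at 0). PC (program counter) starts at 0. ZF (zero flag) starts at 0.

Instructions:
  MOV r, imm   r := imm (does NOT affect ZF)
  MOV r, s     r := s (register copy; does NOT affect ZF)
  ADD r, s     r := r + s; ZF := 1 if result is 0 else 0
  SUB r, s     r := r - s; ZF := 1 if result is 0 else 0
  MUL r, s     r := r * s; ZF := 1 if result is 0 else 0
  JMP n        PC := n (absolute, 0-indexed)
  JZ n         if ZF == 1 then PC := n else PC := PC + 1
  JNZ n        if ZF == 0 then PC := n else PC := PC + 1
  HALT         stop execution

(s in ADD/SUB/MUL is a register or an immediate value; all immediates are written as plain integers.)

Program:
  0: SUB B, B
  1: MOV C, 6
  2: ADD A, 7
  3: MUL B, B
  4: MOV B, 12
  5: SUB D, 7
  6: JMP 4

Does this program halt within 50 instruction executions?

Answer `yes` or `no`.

Step 1: PC=0 exec 'SUB B, B'. After: A=0 B=0 C=0 D=0 ZF=1 PC=1
Step 2: PC=1 exec 'MOV C, 6'. After: A=0 B=0 C=6 D=0 ZF=1 PC=2
Step 3: PC=2 exec 'ADD A, 7'. After: A=7 B=0 C=6 D=0 ZF=0 PC=3
Step 4: PC=3 exec 'MUL B, B'. After: A=7 B=0 C=6 D=0 ZF=1 PC=4
Step 5: PC=4 exec 'MOV B, 12'. After: A=7 B=12 C=6 D=0 ZF=1 PC=5
Step 6: PC=5 exec 'SUB D, 7'. After: A=7 B=12 C=6 D=-7 ZF=0 PC=6
Step 7: PC=6 exec 'JMP 4'. After: A=7 B=12 C=6 D=-7 ZF=0 PC=4
Step 8: PC=4 exec 'MOV B, 12'. After: A=7 B=12 C=6 D=-7 ZF=0 PC=5
Step 9: PC=5 exec 'SUB D, 7'. After: A=7 B=12 C=6 D=-14 ZF=0 PC=6
Step 10: PC=6 exec 'JMP 4'. After: A=7 B=12 C=6 D=-14 ZF=0 PC=4
Step 11: PC=4 exec 'MOV B, 12'. After: A=7 B=12 C=6 D=-14 ZF=0 PC=5
Step 12: PC=5 exec 'SUB D, 7'. After: A=7 B=12 C=6 D=-21 ZF=0 PC=6
Step 13: PC=6 exec 'JMP 4'. After: A=7 B=12 C=6 D=-21 ZF=0 PC=4
Step 14: PC=4 exec 'MOV B, 12'. After: A=7 B=12 C=6 D=-21 ZF=0 PC=5
Step 15: PC=5 exec 'SUB D, 7'. After: A=7 B=12 C=6 D=-28 ZF=0 PC=6
After 50 steps: not halted. PC revisits the same instructions with no path to HALT; will never halt.

Answer: no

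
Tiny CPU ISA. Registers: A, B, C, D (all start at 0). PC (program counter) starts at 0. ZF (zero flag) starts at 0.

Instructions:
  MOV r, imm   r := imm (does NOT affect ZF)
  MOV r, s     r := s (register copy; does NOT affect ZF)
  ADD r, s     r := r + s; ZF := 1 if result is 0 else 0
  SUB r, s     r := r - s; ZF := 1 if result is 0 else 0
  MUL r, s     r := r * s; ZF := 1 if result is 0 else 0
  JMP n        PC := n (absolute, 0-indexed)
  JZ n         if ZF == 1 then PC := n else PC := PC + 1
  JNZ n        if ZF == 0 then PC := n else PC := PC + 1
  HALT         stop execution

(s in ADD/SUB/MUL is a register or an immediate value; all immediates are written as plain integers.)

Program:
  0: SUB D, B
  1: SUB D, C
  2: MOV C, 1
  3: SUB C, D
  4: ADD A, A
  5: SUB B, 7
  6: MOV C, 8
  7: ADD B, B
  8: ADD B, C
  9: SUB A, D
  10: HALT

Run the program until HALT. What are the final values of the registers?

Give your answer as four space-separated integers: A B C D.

Answer: 0 -6 8 0

Derivation:
Step 1: PC=0 exec 'SUB D, B'. After: A=0 B=0 C=0 D=0 ZF=1 PC=1
Step 2: PC=1 exec 'SUB D, C'. After: A=0 B=0 C=0 D=0 ZF=1 PC=2
Step 3: PC=2 exec 'MOV C, 1'. After: A=0 B=0 C=1 D=0 ZF=1 PC=3
Step 4: PC=3 exec 'SUB C, D'. After: A=0 B=0 C=1 D=0 ZF=0 PC=4
Step 5: PC=4 exec 'ADD A, A'. After: A=0 B=0 C=1 D=0 ZF=1 PC=5
Step 6: PC=5 exec 'SUB B, 7'. After: A=0 B=-7 C=1 D=0 ZF=0 PC=6
Step 7: PC=6 exec 'MOV C, 8'. After: A=0 B=-7 C=8 D=0 ZF=0 PC=7
Step 8: PC=7 exec 'ADD B, B'. After: A=0 B=-14 C=8 D=0 ZF=0 PC=8
Step 9: PC=8 exec 'ADD B, C'. After: A=0 B=-6 C=8 D=0 ZF=0 PC=9
Step 10: PC=9 exec 'SUB A, D'. After: A=0 B=-6 C=8 D=0 ZF=1 PC=10
Step 11: PC=10 exec 'HALT'. After: A=0 B=-6 C=8 D=0 ZF=1 PC=10 HALTED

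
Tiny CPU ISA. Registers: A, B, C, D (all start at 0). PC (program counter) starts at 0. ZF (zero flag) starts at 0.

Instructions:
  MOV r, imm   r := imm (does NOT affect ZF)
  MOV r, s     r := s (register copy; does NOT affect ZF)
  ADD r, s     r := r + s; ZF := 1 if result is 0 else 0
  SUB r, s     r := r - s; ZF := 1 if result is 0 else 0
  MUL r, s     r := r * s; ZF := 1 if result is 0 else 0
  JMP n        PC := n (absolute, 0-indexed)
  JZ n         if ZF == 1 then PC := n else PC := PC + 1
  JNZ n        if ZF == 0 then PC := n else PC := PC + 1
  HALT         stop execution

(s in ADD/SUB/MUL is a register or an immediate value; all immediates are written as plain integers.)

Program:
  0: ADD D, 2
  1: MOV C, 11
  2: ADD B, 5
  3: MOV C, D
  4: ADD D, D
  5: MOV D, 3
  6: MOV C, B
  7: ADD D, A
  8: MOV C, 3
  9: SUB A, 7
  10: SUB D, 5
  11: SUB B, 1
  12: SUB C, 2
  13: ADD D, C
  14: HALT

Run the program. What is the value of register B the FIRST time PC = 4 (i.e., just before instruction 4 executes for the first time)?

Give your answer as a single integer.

Step 1: PC=0 exec 'ADD D, 2'. After: A=0 B=0 C=0 D=2 ZF=0 PC=1
Step 2: PC=1 exec 'MOV C, 11'. After: A=0 B=0 C=11 D=2 ZF=0 PC=2
Step 3: PC=2 exec 'ADD B, 5'. After: A=0 B=5 C=11 D=2 ZF=0 PC=3
Step 4: PC=3 exec 'MOV C, D'. After: A=0 B=5 C=2 D=2 ZF=0 PC=4
First time PC=4: B=5

5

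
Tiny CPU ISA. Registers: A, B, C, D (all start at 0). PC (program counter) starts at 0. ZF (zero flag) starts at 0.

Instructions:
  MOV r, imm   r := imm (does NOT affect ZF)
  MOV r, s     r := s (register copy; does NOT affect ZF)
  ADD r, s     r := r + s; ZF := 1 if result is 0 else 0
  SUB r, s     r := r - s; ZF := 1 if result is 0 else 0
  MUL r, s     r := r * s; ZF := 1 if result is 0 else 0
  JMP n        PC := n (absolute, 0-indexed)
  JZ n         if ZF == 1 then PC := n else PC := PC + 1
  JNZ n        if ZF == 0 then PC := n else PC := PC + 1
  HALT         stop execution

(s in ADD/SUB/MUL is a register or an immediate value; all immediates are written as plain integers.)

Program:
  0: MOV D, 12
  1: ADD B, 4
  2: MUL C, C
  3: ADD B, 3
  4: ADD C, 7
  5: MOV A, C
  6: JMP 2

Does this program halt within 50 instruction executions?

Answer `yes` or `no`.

Answer: no

Derivation:
Step 1: PC=0 exec 'MOV D, 12'. After: A=0 B=0 C=0 D=12 ZF=0 PC=1
Step 2: PC=1 exec 'ADD B, 4'. After: A=0 B=4 C=0 D=12 ZF=0 PC=2
Step 3: PC=2 exec 'MUL C, C'. After: A=0 B=4 C=0 D=12 ZF=1 PC=3
Step 4: PC=3 exec 'ADD B, 3'. After: A=0 B=7 C=0 D=12 ZF=0 PC=4
Step 5: PC=4 exec 'ADD C, 7'. After: A=0 B=7 C=7 D=12 ZF=0 PC=5
Step 6: PC=5 exec 'MOV A, C'. After: A=7 B=7 C=7 D=12 ZF=0 PC=6
Step 7: PC=6 exec 'JMP 2'. After: A=7 B=7 C=7 D=12 ZF=0 PC=2
Step 8: PC=2 exec 'MUL C, C'. After: A=7 B=7 C=49 D=12 ZF=0 PC=3
Step 9: PC=3 exec 'ADD B, 3'. After: A=7 B=10 C=49 D=12 ZF=0 PC=4
Step 10: PC=4 exec 'ADD C, 7'. After: A=7 B=10 C=56 D=12 ZF=0 PC=5
Step 11: PC=5 exec 'MOV A, C'. After: A=56 B=10 C=56 D=12 ZF=0 PC=6
Step 12: PC=6 exec 'JMP 2'. After: A=56 B=10 C=56 D=12 ZF=0 PC=2
Step 13: PC=2 exec 'MUL C, C'. After: A=56 B=10 C=3136 D=12 ZF=0 PC=3
Step 14: PC=3 exec 'ADD B, 3'. After: A=56 B=13 C=3136 D=12 ZF=0 PC=4
Step 15: PC=4 exec 'ADD C, 7'. After: A=56 B=13 C=3143 D=12 ZF=0 PC=5
After 50 steps: not halted. PC revisits the same instructions with no path to HALT; will never halt.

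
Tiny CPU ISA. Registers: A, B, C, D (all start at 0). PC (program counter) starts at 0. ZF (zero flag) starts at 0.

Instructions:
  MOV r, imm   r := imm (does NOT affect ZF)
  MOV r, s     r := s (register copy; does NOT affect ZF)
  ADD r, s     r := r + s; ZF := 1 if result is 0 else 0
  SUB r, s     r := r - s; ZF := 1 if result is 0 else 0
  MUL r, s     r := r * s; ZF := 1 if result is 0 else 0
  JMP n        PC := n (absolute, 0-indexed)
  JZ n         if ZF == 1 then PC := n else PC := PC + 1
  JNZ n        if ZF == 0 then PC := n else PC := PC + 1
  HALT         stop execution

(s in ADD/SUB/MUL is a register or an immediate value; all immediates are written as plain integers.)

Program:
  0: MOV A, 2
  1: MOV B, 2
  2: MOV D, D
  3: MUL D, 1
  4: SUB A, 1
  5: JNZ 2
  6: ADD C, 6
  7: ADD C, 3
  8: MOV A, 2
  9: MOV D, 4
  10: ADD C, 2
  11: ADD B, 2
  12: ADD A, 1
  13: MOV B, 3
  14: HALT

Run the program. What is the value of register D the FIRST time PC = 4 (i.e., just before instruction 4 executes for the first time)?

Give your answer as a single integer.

Step 1: PC=0 exec 'MOV A, 2'. After: A=2 B=0 C=0 D=0 ZF=0 PC=1
Step 2: PC=1 exec 'MOV B, 2'. After: A=2 B=2 C=0 D=0 ZF=0 PC=2
Step 3: PC=2 exec 'MOV D, D'. After: A=2 B=2 C=0 D=0 ZF=0 PC=3
Step 4: PC=3 exec 'MUL D, 1'. After: A=2 B=2 C=0 D=0 ZF=1 PC=4
First time PC=4: D=0

0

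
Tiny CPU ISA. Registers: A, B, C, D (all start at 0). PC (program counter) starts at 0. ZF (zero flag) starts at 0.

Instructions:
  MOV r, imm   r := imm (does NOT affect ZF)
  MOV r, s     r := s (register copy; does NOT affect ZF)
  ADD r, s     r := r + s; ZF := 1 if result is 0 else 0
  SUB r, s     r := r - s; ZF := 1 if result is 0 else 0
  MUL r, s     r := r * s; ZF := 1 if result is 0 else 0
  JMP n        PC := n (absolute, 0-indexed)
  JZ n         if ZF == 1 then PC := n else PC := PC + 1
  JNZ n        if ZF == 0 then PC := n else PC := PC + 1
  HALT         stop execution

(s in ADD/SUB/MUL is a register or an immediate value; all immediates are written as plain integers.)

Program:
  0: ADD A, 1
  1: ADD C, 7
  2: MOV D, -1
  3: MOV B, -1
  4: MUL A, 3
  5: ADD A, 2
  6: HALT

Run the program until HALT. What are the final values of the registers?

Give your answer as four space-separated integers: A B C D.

Answer: 5 -1 7 -1

Derivation:
Step 1: PC=0 exec 'ADD A, 1'. After: A=1 B=0 C=0 D=0 ZF=0 PC=1
Step 2: PC=1 exec 'ADD C, 7'. After: A=1 B=0 C=7 D=0 ZF=0 PC=2
Step 3: PC=2 exec 'MOV D, -1'. After: A=1 B=0 C=7 D=-1 ZF=0 PC=3
Step 4: PC=3 exec 'MOV B, -1'. After: A=1 B=-1 C=7 D=-1 ZF=0 PC=4
Step 5: PC=4 exec 'MUL A, 3'. After: A=3 B=-1 C=7 D=-1 ZF=0 PC=5
Step 6: PC=5 exec 'ADD A, 2'. After: A=5 B=-1 C=7 D=-1 ZF=0 PC=6
Step 7: PC=6 exec 'HALT'. After: A=5 B=-1 C=7 D=-1 ZF=0 PC=6 HALTED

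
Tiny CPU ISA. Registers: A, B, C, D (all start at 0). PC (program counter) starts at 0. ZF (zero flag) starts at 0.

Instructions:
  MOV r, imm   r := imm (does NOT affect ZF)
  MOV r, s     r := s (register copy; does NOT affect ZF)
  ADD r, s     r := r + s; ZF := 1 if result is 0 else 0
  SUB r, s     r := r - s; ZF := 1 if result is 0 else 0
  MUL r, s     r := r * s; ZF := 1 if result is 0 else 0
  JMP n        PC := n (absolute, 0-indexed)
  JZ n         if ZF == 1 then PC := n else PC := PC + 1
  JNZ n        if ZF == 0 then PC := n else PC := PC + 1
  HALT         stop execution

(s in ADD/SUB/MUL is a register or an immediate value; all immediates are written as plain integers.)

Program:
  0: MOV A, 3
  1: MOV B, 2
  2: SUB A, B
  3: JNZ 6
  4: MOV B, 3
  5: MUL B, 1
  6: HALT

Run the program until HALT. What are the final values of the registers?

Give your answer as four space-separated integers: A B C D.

Answer: 1 2 0 0

Derivation:
Step 1: PC=0 exec 'MOV A, 3'. After: A=3 B=0 C=0 D=0 ZF=0 PC=1
Step 2: PC=1 exec 'MOV B, 2'. After: A=3 B=2 C=0 D=0 ZF=0 PC=2
Step 3: PC=2 exec 'SUB A, B'. After: A=1 B=2 C=0 D=0 ZF=0 PC=3
Step 4: PC=3 exec 'JNZ 6'. After: A=1 B=2 C=0 D=0 ZF=0 PC=6
Step 5: PC=6 exec 'HALT'. After: A=1 B=2 C=0 D=0 ZF=0 PC=6 HALTED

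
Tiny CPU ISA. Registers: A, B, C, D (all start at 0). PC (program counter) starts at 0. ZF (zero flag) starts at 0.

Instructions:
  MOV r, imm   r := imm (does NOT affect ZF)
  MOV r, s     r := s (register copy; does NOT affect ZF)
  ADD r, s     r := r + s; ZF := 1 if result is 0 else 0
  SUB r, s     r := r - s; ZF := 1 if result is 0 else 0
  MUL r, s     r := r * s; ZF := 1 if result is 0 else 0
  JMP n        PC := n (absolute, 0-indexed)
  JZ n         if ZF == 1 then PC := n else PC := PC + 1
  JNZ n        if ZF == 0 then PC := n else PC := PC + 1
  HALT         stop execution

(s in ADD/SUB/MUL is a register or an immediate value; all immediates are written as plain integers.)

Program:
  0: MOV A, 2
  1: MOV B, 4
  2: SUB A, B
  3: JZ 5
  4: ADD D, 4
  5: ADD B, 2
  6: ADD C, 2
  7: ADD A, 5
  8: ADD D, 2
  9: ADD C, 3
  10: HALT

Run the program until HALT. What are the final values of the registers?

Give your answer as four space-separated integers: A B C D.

Answer: 3 6 5 6

Derivation:
Step 1: PC=0 exec 'MOV A, 2'. After: A=2 B=0 C=0 D=0 ZF=0 PC=1
Step 2: PC=1 exec 'MOV B, 4'. After: A=2 B=4 C=0 D=0 ZF=0 PC=2
Step 3: PC=2 exec 'SUB A, B'. After: A=-2 B=4 C=0 D=0 ZF=0 PC=3
Step 4: PC=3 exec 'JZ 5'. After: A=-2 B=4 C=0 D=0 ZF=0 PC=4
Step 5: PC=4 exec 'ADD D, 4'. After: A=-2 B=4 C=0 D=4 ZF=0 PC=5
Step 6: PC=5 exec 'ADD B, 2'. After: A=-2 B=6 C=0 D=4 ZF=0 PC=6
Step 7: PC=6 exec 'ADD C, 2'. After: A=-2 B=6 C=2 D=4 ZF=0 PC=7
Step 8: PC=7 exec 'ADD A, 5'. After: A=3 B=6 C=2 D=4 ZF=0 PC=8
Step 9: PC=8 exec 'ADD D, 2'. After: A=3 B=6 C=2 D=6 ZF=0 PC=9
Step 10: PC=9 exec 'ADD C, 3'. After: A=3 B=6 C=5 D=6 ZF=0 PC=10
Step 11: PC=10 exec 'HALT'. After: A=3 B=6 C=5 D=6 ZF=0 PC=10 HALTED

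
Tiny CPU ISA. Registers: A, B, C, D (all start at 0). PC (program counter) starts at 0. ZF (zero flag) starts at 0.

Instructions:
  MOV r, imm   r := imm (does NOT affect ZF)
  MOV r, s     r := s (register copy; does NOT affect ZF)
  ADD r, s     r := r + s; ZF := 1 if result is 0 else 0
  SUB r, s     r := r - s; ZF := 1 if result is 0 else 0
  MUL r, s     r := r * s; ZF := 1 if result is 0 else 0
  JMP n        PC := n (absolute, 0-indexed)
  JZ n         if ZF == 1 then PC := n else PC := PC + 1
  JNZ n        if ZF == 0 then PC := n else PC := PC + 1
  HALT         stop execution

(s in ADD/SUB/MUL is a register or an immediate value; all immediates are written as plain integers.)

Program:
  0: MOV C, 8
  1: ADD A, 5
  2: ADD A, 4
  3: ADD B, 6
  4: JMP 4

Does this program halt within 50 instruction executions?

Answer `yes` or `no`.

Answer: no

Derivation:
Step 1: PC=0 exec 'MOV C, 8'. After: A=0 B=0 C=8 D=0 ZF=0 PC=1
Step 2: PC=1 exec 'ADD A, 5'. After: A=5 B=0 C=8 D=0 ZF=0 PC=2
Step 3: PC=2 exec 'ADD A, 4'. After: A=9 B=0 C=8 D=0 ZF=0 PC=3
Step 4: PC=3 exec 'ADD B, 6'. After: A=9 B=6 C=8 D=0 ZF=0 PC=4
Step 5: PC=4 exec 'JMP 4'. After: A=9 B=6 C=8 D=0 ZF=0 PC=4
State after step 5 equals state after step 4: the program is in a cycle of length 1 and will never halt.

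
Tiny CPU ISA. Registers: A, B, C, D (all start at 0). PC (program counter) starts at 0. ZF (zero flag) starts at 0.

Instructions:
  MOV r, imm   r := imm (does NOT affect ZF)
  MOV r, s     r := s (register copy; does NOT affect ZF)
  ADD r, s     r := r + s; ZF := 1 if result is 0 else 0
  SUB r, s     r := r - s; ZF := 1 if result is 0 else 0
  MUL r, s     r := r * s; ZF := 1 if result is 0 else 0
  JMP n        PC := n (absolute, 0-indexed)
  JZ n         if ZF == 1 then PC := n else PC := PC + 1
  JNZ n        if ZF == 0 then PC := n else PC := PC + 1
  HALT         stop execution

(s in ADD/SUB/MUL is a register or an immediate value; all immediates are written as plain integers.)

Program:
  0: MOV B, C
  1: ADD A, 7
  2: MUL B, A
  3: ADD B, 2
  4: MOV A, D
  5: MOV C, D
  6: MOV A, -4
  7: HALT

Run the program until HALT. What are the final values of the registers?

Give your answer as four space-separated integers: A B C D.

Step 1: PC=0 exec 'MOV B, C'. After: A=0 B=0 C=0 D=0 ZF=0 PC=1
Step 2: PC=1 exec 'ADD A, 7'. After: A=7 B=0 C=0 D=0 ZF=0 PC=2
Step 3: PC=2 exec 'MUL B, A'. After: A=7 B=0 C=0 D=0 ZF=1 PC=3
Step 4: PC=3 exec 'ADD B, 2'. After: A=7 B=2 C=0 D=0 ZF=0 PC=4
Step 5: PC=4 exec 'MOV A, D'. After: A=0 B=2 C=0 D=0 ZF=0 PC=5
Step 6: PC=5 exec 'MOV C, D'. After: A=0 B=2 C=0 D=0 ZF=0 PC=6
Step 7: PC=6 exec 'MOV A, -4'. After: A=-4 B=2 C=0 D=0 ZF=0 PC=7
Step 8: PC=7 exec 'HALT'. After: A=-4 B=2 C=0 D=0 ZF=0 PC=7 HALTED

Answer: -4 2 0 0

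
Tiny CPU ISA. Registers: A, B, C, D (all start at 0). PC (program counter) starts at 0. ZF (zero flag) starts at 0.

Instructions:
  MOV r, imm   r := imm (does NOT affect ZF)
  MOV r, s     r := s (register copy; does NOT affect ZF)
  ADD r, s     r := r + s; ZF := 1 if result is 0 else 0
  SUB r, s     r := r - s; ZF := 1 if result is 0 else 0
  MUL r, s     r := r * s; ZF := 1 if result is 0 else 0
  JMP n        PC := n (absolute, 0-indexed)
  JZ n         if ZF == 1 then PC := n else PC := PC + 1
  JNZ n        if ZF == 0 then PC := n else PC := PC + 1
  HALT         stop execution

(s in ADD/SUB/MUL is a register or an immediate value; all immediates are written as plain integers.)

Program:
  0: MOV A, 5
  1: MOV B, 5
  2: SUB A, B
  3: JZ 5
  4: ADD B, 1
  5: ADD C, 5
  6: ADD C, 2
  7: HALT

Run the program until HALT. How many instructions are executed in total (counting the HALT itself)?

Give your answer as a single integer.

Step 1: PC=0 exec 'MOV A, 5'. After: A=5 B=0 C=0 D=0 ZF=0 PC=1
Step 2: PC=1 exec 'MOV B, 5'. After: A=5 B=5 C=0 D=0 ZF=0 PC=2
Step 3: PC=2 exec 'SUB A, B'. After: A=0 B=5 C=0 D=0 ZF=1 PC=3
Step 4: PC=3 exec 'JZ 5'. After: A=0 B=5 C=0 D=0 ZF=1 PC=5
Step 5: PC=5 exec 'ADD C, 5'. After: A=0 B=5 C=5 D=0 ZF=0 PC=6
Step 6: PC=6 exec 'ADD C, 2'. After: A=0 B=5 C=7 D=0 ZF=0 PC=7
Step 7: PC=7 exec 'HALT'. After: A=0 B=5 C=7 D=0 ZF=0 PC=7 HALTED
Total instructions executed: 7

Answer: 7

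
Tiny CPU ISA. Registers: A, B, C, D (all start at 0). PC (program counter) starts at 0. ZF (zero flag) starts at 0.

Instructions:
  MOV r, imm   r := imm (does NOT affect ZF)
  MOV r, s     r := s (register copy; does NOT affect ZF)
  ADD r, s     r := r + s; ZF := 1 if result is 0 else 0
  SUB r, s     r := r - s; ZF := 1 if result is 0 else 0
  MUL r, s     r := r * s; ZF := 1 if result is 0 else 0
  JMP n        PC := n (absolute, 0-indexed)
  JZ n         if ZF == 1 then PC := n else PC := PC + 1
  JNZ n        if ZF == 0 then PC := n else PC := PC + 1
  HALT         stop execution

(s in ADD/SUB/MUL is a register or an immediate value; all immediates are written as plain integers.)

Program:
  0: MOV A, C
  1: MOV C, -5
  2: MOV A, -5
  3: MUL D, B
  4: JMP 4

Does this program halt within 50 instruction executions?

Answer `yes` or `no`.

Step 1: PC=0 exec 'MOV A, C'. After: A=0 B=0 C=0 D=0 ZF=0 PC=1
Step 2: PC=1 exec 'MOV C, -5'. After: A=0 B=0 C=-5 D=0 ZF=0 PC=2
Step 3: PC=2 exec 'MOV A, -5'. After: A=-5 B=0 C=-5 D=0 ZF=0 PC=3
Step 4: PC=3 exec 'MUL D, B'. After: A=-5 B=0 C=-5 D=0 ZF=1 PC=4
Step 5: PC=4 exec 'JMP 4'. After: A=-5 B=0 C=-5 D=0 ZF=1 PC=4
State after step 5 equals state after step 4: the program is in a cycle of length 1 and will never halt.

Answer: no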